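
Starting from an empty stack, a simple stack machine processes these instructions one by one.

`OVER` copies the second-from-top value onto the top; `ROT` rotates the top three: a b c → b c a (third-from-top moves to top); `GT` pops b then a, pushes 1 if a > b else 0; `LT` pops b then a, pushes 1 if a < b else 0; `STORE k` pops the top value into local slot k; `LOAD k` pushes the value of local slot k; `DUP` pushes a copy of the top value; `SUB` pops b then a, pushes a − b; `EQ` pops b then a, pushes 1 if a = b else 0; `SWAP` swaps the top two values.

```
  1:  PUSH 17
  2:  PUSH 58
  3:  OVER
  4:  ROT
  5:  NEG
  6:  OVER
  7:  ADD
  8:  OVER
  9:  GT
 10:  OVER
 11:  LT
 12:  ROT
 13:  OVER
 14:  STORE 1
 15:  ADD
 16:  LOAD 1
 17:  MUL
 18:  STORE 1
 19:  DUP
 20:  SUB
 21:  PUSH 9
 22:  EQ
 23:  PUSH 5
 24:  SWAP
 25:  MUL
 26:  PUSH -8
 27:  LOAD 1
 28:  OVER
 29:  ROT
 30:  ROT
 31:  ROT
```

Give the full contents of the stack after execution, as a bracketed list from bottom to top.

[0, -8, 59, -8]

PUSH 17 : 17
PUSH 58 : 17 58
OVER    : 17 58 17
ROT     : 58 17 17
NEG     : 58 17 -17
OVER    : 58 17 -17 17
ADD     : 58 17 0
OVER    : 58 17 0 17
GT      : 58 17 0
OVER    : 58 17 0 17
LT      : 58 17 1
ROT     : 17 1 58
OVER    : 17 1 58 1
STORE 1 : 17 1 58
ADD     : 17 59
LOAD 1  : 17 59 1
MUL     : 17 59
STORE 1 : 17
DUP     : 17 17
SUB     : 0
PUSH 9  : 0 9
EQ      : 0
PUSH 5  : 0 5
SWAP    : 5 0
MUL     : 0
PUSH -8 : 0 -8
LOAD 1  : 0 -8 59
OVER    : 0 -8 59 -8
ROT     : 0 59 -8 -8
ROT     : 0 -8 -8 59
ROT     : 0 -8 59 -8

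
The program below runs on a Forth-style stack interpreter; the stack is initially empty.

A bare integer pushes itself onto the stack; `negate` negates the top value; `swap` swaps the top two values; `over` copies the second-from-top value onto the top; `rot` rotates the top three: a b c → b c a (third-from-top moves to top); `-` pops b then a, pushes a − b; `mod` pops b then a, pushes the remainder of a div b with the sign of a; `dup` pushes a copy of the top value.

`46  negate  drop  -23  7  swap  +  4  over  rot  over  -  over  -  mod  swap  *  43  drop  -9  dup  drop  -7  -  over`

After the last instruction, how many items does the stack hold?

46     -> 46
negate -> -46
drop   -> (empty)
-23    -> -23
7      -> -23 7
swap   -> 7 -23
+      -> -16
4      -> -16 4
over   -> -16 4 -16
rot    -> 4 -16 -16
over   -> 4 -16 -16 -16
-      -> 4 -16 0
over   -> 4 -16 0 -16
-      -> 4 -16 16
mod    -> 4 0
swap   -> 0 4
*      -> 0
43     -> 0 43
drop   -> 0
-9     -> 0 -9
dup    -> 0 -9 -9
drop   -> 0 -9
-7     -> 0 -9 -7
-      -> 0 -2
over   -> 0 -2 0

3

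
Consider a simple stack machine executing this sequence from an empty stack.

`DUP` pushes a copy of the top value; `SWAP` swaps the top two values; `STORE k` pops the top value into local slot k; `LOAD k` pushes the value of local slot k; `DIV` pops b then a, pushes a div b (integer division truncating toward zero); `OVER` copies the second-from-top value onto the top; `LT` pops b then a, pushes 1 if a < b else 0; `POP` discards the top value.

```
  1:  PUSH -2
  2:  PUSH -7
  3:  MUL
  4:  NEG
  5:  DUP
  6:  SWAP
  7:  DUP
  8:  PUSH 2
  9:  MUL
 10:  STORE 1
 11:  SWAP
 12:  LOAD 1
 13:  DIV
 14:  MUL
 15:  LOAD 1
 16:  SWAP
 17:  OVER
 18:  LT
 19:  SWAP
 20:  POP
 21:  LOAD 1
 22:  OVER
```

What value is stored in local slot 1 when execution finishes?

-28

PUSH -2 -> -2
PUSH -7 -> -2 -7
MUL     -> 14
NEG     -> -14
DUP     -> -14 -14
SWAP    -> -14 -14
DUP     -> -14 -14 -14
PUSH 2  -> -14 -14 -14 2
MUL     -> -14 -14 -28
STORE 1 -> -14 -14
SWAP    -> -14 -14
LOAD 1  -> -14 -14 -28
DIV     -> -14 0
MUL     -> 0
LOAD 1  -> 0 -28
SWAP    -> -28 0
OVER    -> -28 0 -28
LT      -> -28 0
SWAP    -> 0 -28
POP     -> 0
LOAD 1  -> 0 -28
OVER    -> 0 -28 0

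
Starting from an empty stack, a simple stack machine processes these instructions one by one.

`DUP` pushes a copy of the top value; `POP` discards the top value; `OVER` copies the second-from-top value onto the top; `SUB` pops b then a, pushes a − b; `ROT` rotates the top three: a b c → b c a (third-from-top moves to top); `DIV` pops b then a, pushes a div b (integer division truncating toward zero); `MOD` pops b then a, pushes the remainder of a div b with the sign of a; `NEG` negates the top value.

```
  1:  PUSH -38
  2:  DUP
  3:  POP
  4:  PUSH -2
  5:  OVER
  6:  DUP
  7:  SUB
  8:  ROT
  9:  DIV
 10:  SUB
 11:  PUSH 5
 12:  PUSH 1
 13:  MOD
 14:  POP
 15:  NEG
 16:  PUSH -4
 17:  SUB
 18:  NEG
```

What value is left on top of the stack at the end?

-6

PUSH -38 : -38
DUP      : -38 -38
POP      : -38
PUSH -2  : -38 -2
OVER     : -38 -2 -38
DUP      : -38 -2 -38 -38
SUB      : -38 -2 0
ROT      : -2 0 -38
DIV      : -2 0
SUB      : -2
PUSH 5   : -2 5
PUSH 1   : -2 5 1
MOD      : -2 0
POP      : -2
NEG      : 2
PUSH -4  : 2 -4
SUB      : 6
NEG      : -6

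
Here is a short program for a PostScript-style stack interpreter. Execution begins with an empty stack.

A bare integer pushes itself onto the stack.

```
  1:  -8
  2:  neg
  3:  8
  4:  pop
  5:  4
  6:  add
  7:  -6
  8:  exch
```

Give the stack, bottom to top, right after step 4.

-8  -> -8
neg -> 8
8   -> 8 8
pop -> 8

[8]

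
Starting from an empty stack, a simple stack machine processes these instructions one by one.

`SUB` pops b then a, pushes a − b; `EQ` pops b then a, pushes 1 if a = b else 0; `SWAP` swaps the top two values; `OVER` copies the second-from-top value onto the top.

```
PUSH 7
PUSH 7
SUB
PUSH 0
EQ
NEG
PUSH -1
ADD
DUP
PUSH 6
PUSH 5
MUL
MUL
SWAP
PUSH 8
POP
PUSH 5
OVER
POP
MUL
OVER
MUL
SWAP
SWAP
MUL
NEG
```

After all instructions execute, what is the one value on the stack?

PUSH 7   7
PUSH 7   7 7
SUB      0
PUSH 0   0 0
EQ       1
NEG      -1
PUSH -1  -1 -1
ADD      -2
DUP      -2 -2
PUSH 6   -2 -2 6
PUSH 5   -2 -2 6 5
MUL      -2 -2 30
MUL      -2 -60
SWAP     -60 -2
PUSH 8   -60 -2 8
POP      -60 -2
PUSH 5   -60 -2 5
OVER     -60 -2 5 -2
POP      -60 -2 5
MUL      -60 -10
OVER     -60 -10 -60
MUL      -60 600
SWAP     600 -60
SWAP     -60 600
MUL      -36000
NEG      36000

36000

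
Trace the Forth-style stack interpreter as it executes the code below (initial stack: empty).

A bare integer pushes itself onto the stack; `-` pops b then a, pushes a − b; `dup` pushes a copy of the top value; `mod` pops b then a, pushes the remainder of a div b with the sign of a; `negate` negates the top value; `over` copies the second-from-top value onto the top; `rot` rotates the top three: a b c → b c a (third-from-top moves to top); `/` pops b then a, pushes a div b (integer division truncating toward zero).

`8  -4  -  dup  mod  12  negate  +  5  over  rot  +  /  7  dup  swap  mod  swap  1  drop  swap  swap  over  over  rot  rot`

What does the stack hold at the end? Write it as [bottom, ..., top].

[0, 0, 0, 0]

8      -> 8
-4     -> 8 -4
-      -> 12
dup    -> 12 12
mod    -> 0
12     -> 0 12
negate -> 0 -12
+      -> -12
5      -> -12 5
over   -> -12 5 -12
rot    -> 5 -12 -12
+      -> 5 -24
/      -> 0
7      -> 0 7
dup    -> 0 7 7
swap   -> 0 7 7
mod    -> 0 0
swap   -> 0 0
1      -> 0 0 1
drop   -> 0 0
swap   -> 0 0
swap   -> 0 0
over   -> 0 0 0
over   -> 0 0 0 0
rot    -> 0 0 0 0
rot    -> 0 0 0 0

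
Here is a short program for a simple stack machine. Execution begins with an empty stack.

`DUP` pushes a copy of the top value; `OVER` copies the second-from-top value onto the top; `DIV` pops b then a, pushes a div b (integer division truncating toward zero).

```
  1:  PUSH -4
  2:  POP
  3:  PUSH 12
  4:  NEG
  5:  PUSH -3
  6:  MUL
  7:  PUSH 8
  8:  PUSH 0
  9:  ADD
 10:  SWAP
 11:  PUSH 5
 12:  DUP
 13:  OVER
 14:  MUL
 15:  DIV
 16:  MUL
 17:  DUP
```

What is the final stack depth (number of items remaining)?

3

PUSH -4 -> -4
POP     -> (empty)
PUSH 12 -> 12
NEG     -> -12
PUSH -3 -> -12 -3
MUL     -> 36
PUSH 8  -> 36 8
PUSH 0  -> 36 8 0
ADD     -> 36 8
SWAP    -> 8 36
PUSH 5  -> 8 36 5
DUP     -> 8 36 5 5
OVER    -> 8 36 5 5 5
MUL     -> 8 36 5 25
DIV     -> 8 36 0
MUL     -> 8 0
DUP     -> 8 0 0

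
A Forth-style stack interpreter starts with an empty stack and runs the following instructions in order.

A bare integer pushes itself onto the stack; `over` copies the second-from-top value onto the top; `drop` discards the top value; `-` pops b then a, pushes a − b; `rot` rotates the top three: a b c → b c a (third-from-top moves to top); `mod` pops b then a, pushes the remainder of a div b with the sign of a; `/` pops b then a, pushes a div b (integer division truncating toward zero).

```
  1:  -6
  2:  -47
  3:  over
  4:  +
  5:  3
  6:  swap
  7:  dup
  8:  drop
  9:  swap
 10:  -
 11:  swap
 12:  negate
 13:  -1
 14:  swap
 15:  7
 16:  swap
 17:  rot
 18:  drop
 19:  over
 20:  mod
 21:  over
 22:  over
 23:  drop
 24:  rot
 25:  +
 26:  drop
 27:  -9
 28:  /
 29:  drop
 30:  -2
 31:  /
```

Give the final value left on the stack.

28

-6     → [-6]
-47    → [-6, -47]
over   → [-6, -47, -6]
+      → [-6, -53]
3      → [-6, -53, 3]
swap   → [-6, 3, -53]
dup    → [-6, 3, -53, -53]
drop   → [-6, 3, -53]
swap   → [-6, -53, 3]
-      → [-6, -56]
swap   → [-56, -6]
negate → [-56, 6]
-1     → [-56, 6, -1]
swap   → [-56, -1, 6]
7      → [-56, -1, 6, 7]
swap   → [-56, -1, 7, 6]
rot    → [-56, 7, 6, -1]
drop   → [-56, 7, 6]
over   → [-56, 7, 6, 7]
mod    → [-56, 7, 6]
over   → [-56, 7, 6, 7]
over   → [-56, 7, 6, 7, 6]
drop   → [-56, 7, 6, 7]
rot    → [-56, 6, 7, 7]
+      → [-56, 6, 14]
drop   → [-56, 6]
-9     → [-56, 6, -9]
/      → [-56, 0]
drop   → [-56]
-2     → [-56, -2]
/      → [28]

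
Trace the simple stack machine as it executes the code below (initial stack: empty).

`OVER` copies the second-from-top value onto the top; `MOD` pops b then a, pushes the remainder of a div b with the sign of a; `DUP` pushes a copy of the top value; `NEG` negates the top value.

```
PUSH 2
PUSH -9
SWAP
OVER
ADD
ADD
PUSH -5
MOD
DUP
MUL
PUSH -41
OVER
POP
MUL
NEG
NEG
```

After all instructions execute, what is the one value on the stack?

PUSH 2   : 2
PUSH -9  : 2 -9
SWAP     : -9 2
OVER     : -9 2 -9
ADD      : -9 -7
ADD      : -16
PUSH -5  : -16 -5
MOD      : -1
DUP      : -1 -1
MUL      : 1
PUSH -41 : 1 -41
OVER     : 1 -41 1
POP      : 1 -41
MUL      : -41
NEG      : 41
NEG      : -41

-41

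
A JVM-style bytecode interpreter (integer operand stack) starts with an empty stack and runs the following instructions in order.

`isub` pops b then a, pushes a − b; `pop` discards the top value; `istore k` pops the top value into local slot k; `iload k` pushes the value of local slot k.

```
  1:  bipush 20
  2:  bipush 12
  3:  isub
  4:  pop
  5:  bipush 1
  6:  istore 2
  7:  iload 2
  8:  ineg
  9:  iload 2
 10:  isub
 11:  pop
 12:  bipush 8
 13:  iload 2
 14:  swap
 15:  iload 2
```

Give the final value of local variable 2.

1

bipush 20 -> 20
bipush 12 -> 20 12
isub      -> 8
pop       -> (empty)
bipush 1  -> 1
istore 2  -> (empty)
iload 2   -> 1
ineg      -> -1
iload 2   -> -1 1
isub      -> -2
pop       -> (empty)
bipush 8  -> 8
iload 2   -> 8 1
swap      -> 1 8
iload 2   -> 1 8 1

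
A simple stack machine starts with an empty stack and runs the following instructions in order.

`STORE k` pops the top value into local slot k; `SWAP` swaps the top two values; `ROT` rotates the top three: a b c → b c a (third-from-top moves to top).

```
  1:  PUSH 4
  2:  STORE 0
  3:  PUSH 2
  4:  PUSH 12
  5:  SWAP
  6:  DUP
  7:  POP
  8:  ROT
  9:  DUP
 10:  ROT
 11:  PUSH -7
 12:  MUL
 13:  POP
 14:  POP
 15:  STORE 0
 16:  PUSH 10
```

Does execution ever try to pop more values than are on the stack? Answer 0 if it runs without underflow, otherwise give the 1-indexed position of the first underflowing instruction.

PUSH 4  : [4]
STORE 0 : []
PUSH 2  : [2]
PUSH 12 : [2, 12]
SWAP    : [12, 2]
DUP     : [12, 2, 2]
POP     : [12, 2]
ROT  — needs 3 operands, stack has 2 → underflow

8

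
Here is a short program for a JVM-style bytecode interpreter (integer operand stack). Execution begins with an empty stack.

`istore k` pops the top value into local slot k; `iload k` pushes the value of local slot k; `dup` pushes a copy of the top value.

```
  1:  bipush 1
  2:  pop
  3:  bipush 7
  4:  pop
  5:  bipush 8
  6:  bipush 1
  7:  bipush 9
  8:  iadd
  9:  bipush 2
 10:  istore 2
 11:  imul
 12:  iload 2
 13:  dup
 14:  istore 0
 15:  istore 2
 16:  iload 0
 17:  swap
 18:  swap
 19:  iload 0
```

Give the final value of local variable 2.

2

bipush 1 -> 1
pop      -> (empty)
bipush 7 -> 7
pop      -> (empty)
bipush 8 -> 8
bipush 1 -> 8 1
bipush 9 -> 8 1 9
iadd     -> 8 10
bipush 2 -> 8 10 2
istore 2 -> 8 10
imul     -> 80
iload 2  -> 80 2
dup      -> 80 2 2
istore 0 -> 80 2
istore 2 -> 80
iload 0  -> 80 2
swap     -> 2 80
swap     -> 80 2
iload 0  -> 80 2 2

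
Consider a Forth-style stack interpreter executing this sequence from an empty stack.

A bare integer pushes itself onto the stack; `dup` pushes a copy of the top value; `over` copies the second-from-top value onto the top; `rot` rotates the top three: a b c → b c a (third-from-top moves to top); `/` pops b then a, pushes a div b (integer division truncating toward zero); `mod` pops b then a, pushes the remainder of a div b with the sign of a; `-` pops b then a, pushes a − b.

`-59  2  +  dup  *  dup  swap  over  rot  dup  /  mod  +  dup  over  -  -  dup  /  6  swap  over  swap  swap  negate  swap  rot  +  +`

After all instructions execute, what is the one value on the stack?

-59    : -59
2      : -59 2
+      : -57
dup    : -57 -57
*      : 3249
dup    : 3249 3249
swap   : 3249 3249
over   : 3249 3249 3249
rot    : 3249 3249 3249
dup    : 3249 3249 3249 3249
/      : 3249 3249 1
mod    : 3249 0
+      : 3249
dup    : 3249 3249
over   : 3249 3249 3249
-      : 3249 0
-      : 3249
dup    : 3249 3249
/      : 1
6      : 1 6
swap   : 6 1
over   : 6 1 6
swap   : 6 6 1
swap   : 6 1 6
negate : 6 1 -6
swap   : 6 -6 1
rot    : -6 1 6
+      : -6 7
+      : 1

1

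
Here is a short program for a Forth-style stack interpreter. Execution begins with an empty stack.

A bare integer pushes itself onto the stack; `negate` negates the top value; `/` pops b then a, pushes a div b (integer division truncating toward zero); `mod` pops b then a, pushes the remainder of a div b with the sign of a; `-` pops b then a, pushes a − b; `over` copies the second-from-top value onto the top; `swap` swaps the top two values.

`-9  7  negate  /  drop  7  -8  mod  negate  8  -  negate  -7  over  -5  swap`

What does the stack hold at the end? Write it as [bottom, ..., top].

[15, -7, -5, 15]

-9     -> [-9]
7      -> [-9, 7]
negate -> [-9, -7]
/      -> [1]
drop   -> []
7      -> [7]
-8     -> [7, -8]
mod    -> [7]
negate -> [-7]
8      -> [-7, 8]
-      -> [-15]
negate -> [15]
-7     -> [15, -7]
over   -> [15, -7, 15]
-5     -> [15, -7, 15, -5]
swap   -> [15, -7, -5, 15]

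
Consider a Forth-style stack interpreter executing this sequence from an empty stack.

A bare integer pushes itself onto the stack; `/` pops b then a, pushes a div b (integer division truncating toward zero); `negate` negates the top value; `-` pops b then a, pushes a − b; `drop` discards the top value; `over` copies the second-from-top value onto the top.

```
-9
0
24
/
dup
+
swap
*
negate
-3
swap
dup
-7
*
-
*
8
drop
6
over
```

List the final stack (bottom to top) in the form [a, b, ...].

[0, 6, 0]

-9     -> -9
0      -> -9 0
24     -> -9 0 24
/      -> -9 0
dup    -> -9 0 0
+      -> -9 0
swap   -> 0 -9
*      -> 0
negate -> 0
-3     -> 0 -3
swap   -> -3 0
dup    -> -3 0 0
-7     -> -3 0 0 -7
*      -> -3 0 0
-      -> -3 0
*      -> 0
8      -> 0 8
drop   -> 0
6      -> 0 6
over   -> 0 6 0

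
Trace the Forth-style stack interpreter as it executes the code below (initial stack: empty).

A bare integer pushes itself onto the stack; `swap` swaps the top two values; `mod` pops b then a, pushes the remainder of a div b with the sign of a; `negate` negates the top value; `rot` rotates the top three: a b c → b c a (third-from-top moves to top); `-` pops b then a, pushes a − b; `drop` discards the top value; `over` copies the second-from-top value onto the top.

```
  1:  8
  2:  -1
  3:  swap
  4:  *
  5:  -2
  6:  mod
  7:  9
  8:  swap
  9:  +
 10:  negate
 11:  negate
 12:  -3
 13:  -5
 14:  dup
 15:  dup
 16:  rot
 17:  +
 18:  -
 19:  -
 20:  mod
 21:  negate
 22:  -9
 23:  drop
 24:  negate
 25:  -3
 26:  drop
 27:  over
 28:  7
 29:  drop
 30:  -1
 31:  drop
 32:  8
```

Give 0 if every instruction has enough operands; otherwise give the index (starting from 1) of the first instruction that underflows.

27

8      → 8
-1     → 8 -1
swap   → -1 8
*      → -8
-2     → -8 -2
mod    → 0
9      → 0 9
swap   → 9 0
+      → 9
negate → -9
negate → 9
-3     → 9 -3
-5     → 9 -3 -5
dup    → 9 -3 -5 -5
dup    → 9 -3 -5 -5 -5
rot    → 9 -3 -5 -5 -5
+      → 9 -3 -5 -10
-      → 9 -3 5
-      → 9 -8
mod    → 1
negate → -1
-9     → -1 -9
drop   → -1
negate → 1
-3     → 1 -3
drop   → 1
over  — needs 2 operands, stack has 1 → underflow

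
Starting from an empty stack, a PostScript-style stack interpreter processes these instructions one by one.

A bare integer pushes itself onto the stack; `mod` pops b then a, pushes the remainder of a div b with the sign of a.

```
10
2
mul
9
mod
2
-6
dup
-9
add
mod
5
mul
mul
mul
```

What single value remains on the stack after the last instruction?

10  : [10]
2   : [10, 2]
mul : [20]
9   : [20, 9]
mod : [2]
2   : [2, 2]
-6  : [2, 2, -6]
dup : [2, 2, -6, -6]
-9  : [2, 2, -6, -6, -9]
add : [2, 2, -6, -15]
mod : [2, 2, -6]
5   : [2, 2, -6, 5]
mul : [2, 2, -30]
mul : [2, -60]
mul : [-120]

-120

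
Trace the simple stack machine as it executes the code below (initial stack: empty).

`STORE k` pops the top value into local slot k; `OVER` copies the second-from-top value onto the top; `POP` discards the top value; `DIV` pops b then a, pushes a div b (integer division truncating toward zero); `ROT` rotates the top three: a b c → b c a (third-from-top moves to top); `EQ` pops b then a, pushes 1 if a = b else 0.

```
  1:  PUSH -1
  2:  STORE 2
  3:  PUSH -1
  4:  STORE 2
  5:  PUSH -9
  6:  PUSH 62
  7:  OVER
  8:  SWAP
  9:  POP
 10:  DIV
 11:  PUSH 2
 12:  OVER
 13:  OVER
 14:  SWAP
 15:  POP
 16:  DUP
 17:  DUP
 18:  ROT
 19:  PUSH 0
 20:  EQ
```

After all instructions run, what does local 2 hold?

-1

PUSH -1 -> -1
STORE 2 -> (empty)
PUSH -1 -> -1
STORE 2 -> (empty)
PUSH -9 -> -9
PUSH 62 -> -9 62
OVER    -> -9 62 -9
SWAP    -> -9 -9 62
POP     -> -9 -9
DIV     -> 1
PUSH 2  -> 1 2
OVER    -> 1 2 1
OVER    -> 1 2 1 2
SWAP    -> 1 2 2 1
POP     -> 1 2 2
DUP     -> 1 2 2 2
DUP     -> 1 2 2 2 2
ROT     -> 1 2 2 2 2
PUSH 0  -> 1 2 2 2 2 0
EQ      -> 1 2 2 2 0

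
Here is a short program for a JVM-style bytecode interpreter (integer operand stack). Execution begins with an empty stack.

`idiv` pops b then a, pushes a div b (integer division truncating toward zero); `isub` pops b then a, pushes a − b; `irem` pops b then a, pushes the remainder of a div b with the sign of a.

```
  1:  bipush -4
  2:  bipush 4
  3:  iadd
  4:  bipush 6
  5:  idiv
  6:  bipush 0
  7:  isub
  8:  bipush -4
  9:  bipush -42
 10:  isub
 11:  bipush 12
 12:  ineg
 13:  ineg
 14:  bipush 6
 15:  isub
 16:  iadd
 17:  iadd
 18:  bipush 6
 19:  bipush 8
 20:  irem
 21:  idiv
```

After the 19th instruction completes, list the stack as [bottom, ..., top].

bipush -4  → -4
bipush 4   → -4 4
iadd       → 0
bipush 6   → 0 6
idiv       → 0
bipush 0   → 0 0
isub       → 0
bipush -4  → 0 -4
bipush -42 → 0 -4 -42
isub       → 0 38
bipush 12  → 0 38 12
ineg       → 0 38 -12
ineg       → 0 38 12
bipush 6   → 0 38 12 6
isub       → 0 38 6
iadd       → 0 44
iadd       → 44
bipush 6   → 44 6
bipush 8   → 44 6 8

[44, 6, 8]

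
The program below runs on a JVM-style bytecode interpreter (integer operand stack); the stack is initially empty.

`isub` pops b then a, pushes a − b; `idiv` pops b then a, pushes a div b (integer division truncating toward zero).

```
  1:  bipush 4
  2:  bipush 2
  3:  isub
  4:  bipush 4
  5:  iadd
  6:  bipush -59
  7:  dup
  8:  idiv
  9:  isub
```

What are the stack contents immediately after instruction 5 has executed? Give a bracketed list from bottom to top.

bipush 4 -> [4]
bipush 2 -> [4, 2]
isub     -> [2]
bipush 4 -> [2, 4]
iadd     -> [6]

[6]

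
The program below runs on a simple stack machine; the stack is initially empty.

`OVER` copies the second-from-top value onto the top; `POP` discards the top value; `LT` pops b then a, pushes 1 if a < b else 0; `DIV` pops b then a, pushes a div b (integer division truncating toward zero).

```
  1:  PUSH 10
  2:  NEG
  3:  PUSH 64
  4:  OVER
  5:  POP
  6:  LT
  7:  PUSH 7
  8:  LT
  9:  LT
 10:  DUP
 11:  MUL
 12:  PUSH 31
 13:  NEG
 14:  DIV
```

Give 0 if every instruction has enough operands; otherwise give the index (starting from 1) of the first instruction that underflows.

PUSH 10 → [10]
NEG     → [-10]
PUSH 64 → [-10, 64]
OVER    → [-10, 64, -10]
POP     → [-10, 64]
LT      → [1]
PUSH 7  → [1, 7]
LT      → [1]
LT  — needs 2 operands, stack has 1 → underflow

9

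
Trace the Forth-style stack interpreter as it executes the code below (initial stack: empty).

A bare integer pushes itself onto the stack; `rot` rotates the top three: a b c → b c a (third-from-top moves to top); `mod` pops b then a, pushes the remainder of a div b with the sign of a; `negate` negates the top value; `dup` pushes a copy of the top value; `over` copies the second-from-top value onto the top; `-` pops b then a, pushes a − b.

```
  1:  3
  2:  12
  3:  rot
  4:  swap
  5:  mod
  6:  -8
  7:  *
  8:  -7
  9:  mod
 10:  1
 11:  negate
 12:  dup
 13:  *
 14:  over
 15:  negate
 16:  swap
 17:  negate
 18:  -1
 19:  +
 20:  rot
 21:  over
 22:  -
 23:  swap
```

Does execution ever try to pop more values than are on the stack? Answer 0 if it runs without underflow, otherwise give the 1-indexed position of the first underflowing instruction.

3

3   3
12  3 12
rot  — needs 3 operands, stack has 2 → underflow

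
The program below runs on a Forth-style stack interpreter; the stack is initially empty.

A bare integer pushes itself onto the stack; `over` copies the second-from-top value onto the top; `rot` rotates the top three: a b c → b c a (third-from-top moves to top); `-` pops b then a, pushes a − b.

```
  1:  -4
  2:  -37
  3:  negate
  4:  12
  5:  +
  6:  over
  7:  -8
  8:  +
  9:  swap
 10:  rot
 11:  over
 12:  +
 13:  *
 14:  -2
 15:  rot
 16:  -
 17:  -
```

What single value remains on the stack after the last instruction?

2195

-4     → -4
-37    → -4 -37
negate → -4 37
12     → -4 37 12
+      → -4 49
over   → -4 49 -4
-8     → -4 49 -4 -8
+      → -4 49 -12
swap   → -4 -12 49
rot    → -12 49 -4
over   → -12 49 -4 49
+      → -12 49 45
*      → -12 2205
-2     → -12 2205 -2
rot    → 2205 -2 -12
-      → 2205 10
-      → 2195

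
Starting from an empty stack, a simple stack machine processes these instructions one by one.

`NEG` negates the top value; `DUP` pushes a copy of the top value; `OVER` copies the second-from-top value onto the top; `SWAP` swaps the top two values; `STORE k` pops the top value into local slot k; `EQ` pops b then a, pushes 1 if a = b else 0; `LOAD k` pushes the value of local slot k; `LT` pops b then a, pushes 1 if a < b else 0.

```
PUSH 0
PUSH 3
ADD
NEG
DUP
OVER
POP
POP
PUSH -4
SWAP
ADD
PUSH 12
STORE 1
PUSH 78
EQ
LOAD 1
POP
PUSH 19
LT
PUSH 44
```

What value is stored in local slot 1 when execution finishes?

PUSH 0   [0]
PUSH 3   [0, 3]
ADD      [3]
NEG      [-3]
DUP      [-3, -3]
OVER     [-3, -3, -3]
POP      [-3, -3]
POP      [-3]
PUSH -4  [-3, -4]
SWAP     [-4, -3]
ADD      [-7]
PUSH 12  [-7, 12]
STORE 1  [-7]
PUSH 78  [-7, 78]
EQ       [0]
LOAD 1   [0, 12]
POP      [0]
PUSH 19  [0, 19]
LT       [1]
PUSH 44  [1, 44]

12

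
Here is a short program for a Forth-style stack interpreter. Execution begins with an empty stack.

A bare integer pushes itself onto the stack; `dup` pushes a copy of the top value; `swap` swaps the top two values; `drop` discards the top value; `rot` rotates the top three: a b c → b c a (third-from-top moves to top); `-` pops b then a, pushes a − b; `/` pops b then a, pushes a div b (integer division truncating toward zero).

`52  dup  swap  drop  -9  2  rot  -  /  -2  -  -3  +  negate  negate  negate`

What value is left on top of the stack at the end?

1

52     → [52]
dup    → [52, 52]
swap   → [52, 52]
drop   → [52]
-9     → [52, -9]
2      → [52, -9, 2]
rot    → [-9, 2, 52]
-      → [-9, -50]
/      → [0]
-2     → [0, -2]
-      → [2]
-3     → [2, -3]
+      → [-1]
negate → [1]
negate → [-1]
negate → [1]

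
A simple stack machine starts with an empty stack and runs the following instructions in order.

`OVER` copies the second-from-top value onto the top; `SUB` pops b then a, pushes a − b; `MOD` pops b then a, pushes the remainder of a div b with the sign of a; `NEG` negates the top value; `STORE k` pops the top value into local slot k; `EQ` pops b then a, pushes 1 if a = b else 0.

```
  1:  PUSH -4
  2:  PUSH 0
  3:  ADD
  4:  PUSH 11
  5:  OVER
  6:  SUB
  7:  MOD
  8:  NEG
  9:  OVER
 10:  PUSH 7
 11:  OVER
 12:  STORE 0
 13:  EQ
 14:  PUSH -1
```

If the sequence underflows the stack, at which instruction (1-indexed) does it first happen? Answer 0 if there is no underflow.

PUSH -4 -> [-4]
PUSH 0  -> [-4, 0]
ADD     -> [-4]
PUSH 11 -> [-4, 11]
OVER    -> [-4, 11, -4]
SUB     -> [-4, 15]
MOD     -> [-4]
NEG     -> [4]
OVER  — needs 2 operands, stack has 1 → underflow

9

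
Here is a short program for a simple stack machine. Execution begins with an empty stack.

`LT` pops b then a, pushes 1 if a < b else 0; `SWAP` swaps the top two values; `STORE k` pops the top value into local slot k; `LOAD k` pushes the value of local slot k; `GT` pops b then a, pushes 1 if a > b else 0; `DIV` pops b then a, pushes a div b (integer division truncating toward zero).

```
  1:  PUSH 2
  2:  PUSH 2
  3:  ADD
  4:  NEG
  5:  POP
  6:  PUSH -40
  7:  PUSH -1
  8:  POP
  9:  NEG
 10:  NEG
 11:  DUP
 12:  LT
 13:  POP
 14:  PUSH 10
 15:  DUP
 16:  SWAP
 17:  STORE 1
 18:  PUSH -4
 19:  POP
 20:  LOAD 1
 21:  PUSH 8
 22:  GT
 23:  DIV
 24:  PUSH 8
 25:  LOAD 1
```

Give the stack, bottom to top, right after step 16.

[10, 10]

PUSH 2    [2]
PUSH 2    [2, 2]
ADD       [4]
NEG       [-4]
POP       []
PUSH -40  [-40]
PUSH -1   [-40, -1]
POP       [-40]
NEG       [40]
NEG       [-40]
DUP       [-40, -40]
LT        [0]
POP       []
PUSH 10   [10]
DUP       [10, 10]
SWAP      [10, 10]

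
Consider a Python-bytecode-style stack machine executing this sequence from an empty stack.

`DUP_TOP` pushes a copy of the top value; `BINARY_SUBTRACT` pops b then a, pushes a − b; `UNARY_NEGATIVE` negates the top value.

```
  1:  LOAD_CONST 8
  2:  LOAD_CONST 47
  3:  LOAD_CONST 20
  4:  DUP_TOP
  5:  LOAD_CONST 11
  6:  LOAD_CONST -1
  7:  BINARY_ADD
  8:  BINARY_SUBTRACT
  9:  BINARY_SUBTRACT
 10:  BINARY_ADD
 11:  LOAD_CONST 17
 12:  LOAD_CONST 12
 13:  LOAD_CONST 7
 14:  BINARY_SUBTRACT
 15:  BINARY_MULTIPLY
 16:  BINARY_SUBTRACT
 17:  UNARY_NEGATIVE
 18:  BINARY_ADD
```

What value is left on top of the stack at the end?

LOAD_CONST 8    : 8
LOAD_CONST 47   : 8 47
LOAD_CONST 20   : 8 47 20
DUP_TOP         : 8 47 20 20
LOAD_CONST 11   : 8 47 20 20 11
LOAD_CONST -1   : 8 47 20 20 11 -1
BINARY_ADD      : 8 47 20 20 10
BINARY_SUBTRACT : 8 47 20 10
BINARY_SUBTRACT : 8 47 10
BINARY_ADD      : 8 57
LOAD_CONST 17   : 8 57 17
LOAD_CONST 12   : 8 57 17 12
LOAD_CONST 7    : 8 57 17 12 7
BINARY_SUBTRACT : 8 57 17 5
BINARY_MULTIPLY : 8 57 85
BINARY_SUBTRACT : 8 -28
UNARY_NEGATIVE  : 8 28
BINARY_ADD      : 36

36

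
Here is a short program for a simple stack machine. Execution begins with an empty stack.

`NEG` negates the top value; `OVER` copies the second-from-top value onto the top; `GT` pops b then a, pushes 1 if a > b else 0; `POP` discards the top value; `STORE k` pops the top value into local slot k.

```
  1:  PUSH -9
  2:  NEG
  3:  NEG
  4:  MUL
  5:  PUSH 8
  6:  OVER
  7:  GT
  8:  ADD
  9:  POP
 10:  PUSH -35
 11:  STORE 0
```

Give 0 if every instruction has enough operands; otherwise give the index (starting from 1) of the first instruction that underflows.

4

PUSH -9 : -9
NEG     : 9
NEG     : -9
MUL  — needs 2 operands, stack has 1 → underflow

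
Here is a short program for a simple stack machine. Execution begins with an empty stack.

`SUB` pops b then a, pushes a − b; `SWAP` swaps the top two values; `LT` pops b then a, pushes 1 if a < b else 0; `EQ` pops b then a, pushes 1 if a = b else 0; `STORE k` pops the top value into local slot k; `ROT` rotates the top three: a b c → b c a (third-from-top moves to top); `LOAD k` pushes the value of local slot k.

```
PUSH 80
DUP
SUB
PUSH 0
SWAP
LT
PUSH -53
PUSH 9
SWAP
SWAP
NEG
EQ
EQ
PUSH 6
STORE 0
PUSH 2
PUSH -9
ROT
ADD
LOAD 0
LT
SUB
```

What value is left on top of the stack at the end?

1

PUSH 80  : [80]
DUP      : [80, 80]
SUB      : [0]
PUSH 0   : [0, 0]
SWAP     : [0, 0]
LT       : [0]
PUSH -53 : [0, -53]
PUSH 9   : [0, -53, 9]
SWAP     : [0, 9, -53]
SWAP     : [0, -53, 9]
NEG      : [0, -53, -9]
EQ       : [0, 0]
EQ       : [1]
PUSH 6   : [1, 6]
STORE 0  : [1]
PUSH 2   : [1, 2]
PUSH -9  : [1, 2, -9]
ROT      : [2, -9, 1]
ADD      : [2, -8]
LOAD 0   : [2, -8, 6]
LT       : [2, 1]
SUB      : [1]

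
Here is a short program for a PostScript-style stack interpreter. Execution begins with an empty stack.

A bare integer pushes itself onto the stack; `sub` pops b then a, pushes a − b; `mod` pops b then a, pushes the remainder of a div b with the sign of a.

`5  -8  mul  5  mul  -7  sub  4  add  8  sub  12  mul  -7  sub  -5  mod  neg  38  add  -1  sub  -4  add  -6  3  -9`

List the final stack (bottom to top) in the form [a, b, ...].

[37, -6, 3, -9]

5   -> [5]
-8  -> [5, -8]
mul -> [-40]
5   -> [-40, 5]
mul -> [-200]
-7  -> [-200, -7]
sub -> [-193]
4   -> [-193, 4]
add -> [-189]
8   -> [-189, 8]
sub -> [-197]
12  -> [-197, 12]
mul -> [-2364]
-7  -> [-2364, -7]
sub -> [-2357]
-5  -> [-2357, -5]
mod -> [-2]
neg -> [2]
38  -> [2, 38]
add -> [40]
-1  -> [40, -1]
sub -> [41]
-4  -> [41, -4]
add -> [37]
-6  -> [37, -6]
3   -> [37, -6, 3]
-9  -> [37, -6, 3, -9]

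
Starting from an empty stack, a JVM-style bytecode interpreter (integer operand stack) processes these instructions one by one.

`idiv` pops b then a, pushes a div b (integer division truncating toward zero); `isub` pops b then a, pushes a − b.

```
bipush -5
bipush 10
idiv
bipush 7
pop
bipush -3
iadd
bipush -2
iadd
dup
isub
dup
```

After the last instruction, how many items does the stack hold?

bipush -5 → [-5]
bipush 10 → [-5, 10]
idiv      → [0]
bipush 7  → [0, 7]
pop       → [0]
bipush -3 → [0, -3]
iadd      → [-3]
bipush -2 → [-3, -2]
iadd      → [-5]
dup       → [-5, -5]
isub      → [0]
dup       → [0, 0]

2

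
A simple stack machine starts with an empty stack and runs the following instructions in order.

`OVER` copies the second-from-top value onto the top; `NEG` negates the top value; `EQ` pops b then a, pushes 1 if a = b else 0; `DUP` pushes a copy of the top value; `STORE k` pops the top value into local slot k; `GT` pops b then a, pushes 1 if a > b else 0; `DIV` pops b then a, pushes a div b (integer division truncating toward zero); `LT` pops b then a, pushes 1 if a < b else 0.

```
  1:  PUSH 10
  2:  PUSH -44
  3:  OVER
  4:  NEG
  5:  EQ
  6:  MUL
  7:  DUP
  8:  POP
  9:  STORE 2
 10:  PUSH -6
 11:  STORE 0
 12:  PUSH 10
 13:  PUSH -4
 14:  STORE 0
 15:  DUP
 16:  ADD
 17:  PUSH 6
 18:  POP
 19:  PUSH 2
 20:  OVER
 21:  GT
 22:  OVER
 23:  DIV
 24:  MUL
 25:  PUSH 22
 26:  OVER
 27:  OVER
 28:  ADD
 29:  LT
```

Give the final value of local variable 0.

PUSH 10  : [10]
PUSH -44 : [10, -44]
OVER     : [10, -44, 10]
NEG      : [10, -44, -10]
EQ       : [10, 0]
MUL      : [0]
DUP      : [0, 0]
POP      : [0]
STORE 2  : []
PUSH -6  : [-6]
STORE 0  : []
PUSH 10  : [10]
PUSH -4  : [10, -4]
STORE 0  : [10]
DUP      : [10, 10]
ADD      : [20]
PUSH 6   : [20, 6]
POP      : [20]
PUSH 2   : [20, 2]
OVER     : [20, 2, 20]
GT       : [20, 0]
OVER     : [20, 0, 20]
DIV      : [20, 0]
MUL      : [0]
PUSH 22  : [0, 22]
OVER     : [0, 22, 0]
OVER     : [0, 22, 0, 22]
ADD      : [0, 22, 22]
LT       : [0, 0]

-4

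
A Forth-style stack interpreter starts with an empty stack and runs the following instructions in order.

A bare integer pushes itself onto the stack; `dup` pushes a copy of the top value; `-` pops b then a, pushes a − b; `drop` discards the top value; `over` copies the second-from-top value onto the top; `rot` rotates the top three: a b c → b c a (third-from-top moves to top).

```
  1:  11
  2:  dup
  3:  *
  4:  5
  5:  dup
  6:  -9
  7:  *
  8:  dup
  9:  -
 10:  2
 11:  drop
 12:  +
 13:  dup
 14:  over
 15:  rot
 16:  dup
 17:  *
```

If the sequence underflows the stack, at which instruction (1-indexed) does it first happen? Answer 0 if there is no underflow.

11   : [11]
dup  : [11, 11]
*    : [121]
5    : [121, 5]
dup  : [121, 5, 5]
-9   : [121, 5, 5, -9]
*    : [121, 5, -45]
dup  : [121, 5, -45, -45]
-    : [121, 5, 0]
2    : [121, 5, 0, 2]
drop : [121, 5, 0]
+    : [121, 5]
dup  : [121, 5, 5]
over : [121, 5, 5, 5]
rot  : [121, 5, 5, 5]
dup  : [121, 5, 5, 5, 5]
*    : [121, 5, 5, 25]

0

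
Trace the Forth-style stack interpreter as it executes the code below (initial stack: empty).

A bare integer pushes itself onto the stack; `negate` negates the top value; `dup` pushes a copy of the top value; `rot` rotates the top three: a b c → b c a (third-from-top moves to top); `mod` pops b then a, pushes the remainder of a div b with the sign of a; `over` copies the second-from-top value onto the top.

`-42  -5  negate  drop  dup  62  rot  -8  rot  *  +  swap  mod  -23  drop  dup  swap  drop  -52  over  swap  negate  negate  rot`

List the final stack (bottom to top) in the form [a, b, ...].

-42    -> -42
-5     -> -42 -5
negate -> -42 5
drop   -> -42
dup    -> -42 -42
62     -> -42 -42 62
rot    -> -42 62 -42
-8     -> -42 62 -42 -8
rot    -> -42 -42 -8 62
*      -> -42 -42 -496
+      -> -42 -538
swap   -> -538 -42
mod    -> -34
-23    -> -34 -23
drop   -> -34
dup    -> -34 -34
swap   -> -34 -34
drop   -> -34
-52    -> -34 -52
over   -> -34 -52 -34
swap   -> -34 -34 -52
negate -> -34 -34 52
negate -> -34 -34 -52
rot    -> -34 -52 -34

[-34, -52, -34]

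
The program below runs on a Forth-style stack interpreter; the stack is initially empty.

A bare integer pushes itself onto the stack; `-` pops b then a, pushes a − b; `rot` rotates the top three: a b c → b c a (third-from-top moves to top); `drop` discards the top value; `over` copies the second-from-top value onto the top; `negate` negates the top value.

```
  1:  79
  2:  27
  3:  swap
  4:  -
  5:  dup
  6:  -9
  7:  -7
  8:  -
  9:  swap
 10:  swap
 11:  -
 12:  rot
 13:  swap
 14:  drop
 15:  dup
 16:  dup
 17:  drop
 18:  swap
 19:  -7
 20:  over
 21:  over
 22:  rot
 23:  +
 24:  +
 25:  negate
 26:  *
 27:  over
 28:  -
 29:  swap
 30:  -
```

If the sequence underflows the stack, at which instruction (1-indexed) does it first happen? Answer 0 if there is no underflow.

79   → [79]
27   → [79, 27]
swap → [27, 79]
-    → [-52]
dup  → [-52, -52]
-9   → [-52, -52, -9]
-7   → [-52, -52, -9, -7]
-    → [-52, -52, -2]
swap → [-52, -2, -52]
swap → [-52, -52, -2]
-    → [-52, -50]
rot  — needs 3 operands, stack has 2 → underflow

12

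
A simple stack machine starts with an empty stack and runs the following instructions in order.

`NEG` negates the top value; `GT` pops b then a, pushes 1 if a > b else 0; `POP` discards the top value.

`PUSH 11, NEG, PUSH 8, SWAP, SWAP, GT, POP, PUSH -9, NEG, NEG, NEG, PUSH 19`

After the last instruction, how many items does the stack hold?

2

PUSH 11  11
NEG      -11
PUSH 8   -11 8
SWAP     8 -11
SWAP     -11 8
GT       0
POP      (empty)
PUSH -9  -9
NEG      9
NEG      -9
NEG      9
PUSH 19  9 19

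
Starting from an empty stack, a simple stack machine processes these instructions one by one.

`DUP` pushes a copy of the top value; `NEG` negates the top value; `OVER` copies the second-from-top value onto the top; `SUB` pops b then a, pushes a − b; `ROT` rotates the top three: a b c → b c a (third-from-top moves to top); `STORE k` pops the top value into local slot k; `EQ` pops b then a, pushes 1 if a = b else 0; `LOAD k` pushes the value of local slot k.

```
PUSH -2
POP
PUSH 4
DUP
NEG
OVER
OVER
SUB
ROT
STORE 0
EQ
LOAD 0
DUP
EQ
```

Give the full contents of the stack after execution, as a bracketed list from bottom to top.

PUSH -2  [-2]
POP      []
PUSH 4   [4]
DUP      [4, 4]
NEG      [4, -4]
OVER     [4, -4, 4]
OVER     [4, -4, 4, -4]
SUB      [4, -4, 8]
ROT      [-4, 8, 4]
STORE 0  [-4, 8]
EQ       [0]
LOAD 0   [0, 4]
DUP      [0, 4, 4]
EQ       [0, 1]

[0, 1]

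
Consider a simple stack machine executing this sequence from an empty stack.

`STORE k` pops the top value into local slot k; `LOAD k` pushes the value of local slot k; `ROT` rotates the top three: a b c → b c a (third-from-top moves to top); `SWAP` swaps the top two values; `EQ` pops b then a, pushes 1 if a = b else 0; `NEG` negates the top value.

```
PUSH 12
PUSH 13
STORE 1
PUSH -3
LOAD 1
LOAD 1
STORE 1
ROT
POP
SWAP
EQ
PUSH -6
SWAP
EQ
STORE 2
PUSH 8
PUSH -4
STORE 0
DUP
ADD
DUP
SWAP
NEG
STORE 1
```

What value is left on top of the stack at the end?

16

PUSH 12 → [12]
PUSH 13 → [12, 13]
STORE 1 → [12]
PUSH -3 → [12, -3]
LOAD 1  → [12, -3, 13]
LOAD 1  → [12, -3, 13, 13]
STORE 1 → [12, -3, 13]
ROT     → [-3, 13, 12]
POP     → [-3, 13]
SWAP    → [13, -3]
EQ      → [0]
PUSH -6 → [0, -6]
SWAP    → [-6, 0]
EQ      → [0]
STORE 2 → []
PUSH 8  → [8]
PUSH -4 → [8, -4]
STORE 0 → [8]
DUP     → [8, 8]
ADD     → [16]
DUP     → [16, 16]
SWAP    → [16, 16]
NEG     → [16, -16]
STORE 1 → [16]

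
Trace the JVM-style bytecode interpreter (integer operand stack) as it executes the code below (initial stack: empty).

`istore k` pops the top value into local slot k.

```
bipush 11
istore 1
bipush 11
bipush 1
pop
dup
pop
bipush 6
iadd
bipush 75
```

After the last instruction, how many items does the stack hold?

bipush 11 : [11]
istore 1  : []
bipush 11 : [11]
bipush 1  : [11, 1]
pop       : [11]
dup       : [11, 11]
pop       : [11]
bipush 6  : [11, 6]
iadd      : [17]
bipush 75 : [17, 75]

2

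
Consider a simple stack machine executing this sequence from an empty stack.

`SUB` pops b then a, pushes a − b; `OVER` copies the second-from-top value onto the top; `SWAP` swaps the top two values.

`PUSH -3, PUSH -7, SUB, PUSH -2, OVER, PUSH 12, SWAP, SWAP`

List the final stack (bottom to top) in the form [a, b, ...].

[4, -2, 4, 12]

PUSH -3 -> -3
PUSH -7 -> -3 -7
SUB     -> 4
PUSH -2 -> 4 -2
OVER    -> 4 -2 4
PUSH 12 -> 4 -2 4 12
SWAP    -> 4 -2 12 4
SWAP    -> 4 -2 4 12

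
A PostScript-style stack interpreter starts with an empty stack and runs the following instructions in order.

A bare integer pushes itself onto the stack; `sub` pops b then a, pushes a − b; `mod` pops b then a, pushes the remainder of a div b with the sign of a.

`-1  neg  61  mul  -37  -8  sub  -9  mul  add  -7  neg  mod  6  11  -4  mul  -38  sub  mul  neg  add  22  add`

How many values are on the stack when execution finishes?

1

-1  : -1
neg : 1
61  : 1 61
mul : 61
-37 : 61 -37
-8  : 61 -37 -8
sub : 61 -29
-9  : 61 -29 -9
mul : 61 261
add : 322
-7  : 322 -7
neg : 322 7
mod : 0
6   : 0 6
11  : 0 6 11
-4  : 0 6 11 -4
mul : 0 6 -44
-38 : 0 6 -44 -38
sub : 0 6 -6
mul : 0 -36
neg : 0 36
add : 36
22  : 36 22
add : 58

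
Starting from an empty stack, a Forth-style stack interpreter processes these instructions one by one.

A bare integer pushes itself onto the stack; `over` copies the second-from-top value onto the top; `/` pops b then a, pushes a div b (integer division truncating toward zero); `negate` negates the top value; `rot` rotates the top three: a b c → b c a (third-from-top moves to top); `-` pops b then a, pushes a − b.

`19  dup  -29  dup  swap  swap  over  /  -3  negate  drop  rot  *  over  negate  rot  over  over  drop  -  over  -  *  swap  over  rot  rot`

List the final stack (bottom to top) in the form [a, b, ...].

[19, -2523, -2523, 19]

19     → 19
dup    → 19 19
-29    → 19 19 -29
dup    → 19 19 -29 -29
swap   → 19 19 -29 -29
swap   → 19 19 -29 -29
over   → 19 19 -29 -29 -29
/      → 19 19 -29 1
-3     → 19 19 -29 1 -3
negate → 19 19 -29 1 3
drop   → 19 19 -29 1
rot    → 19 -29 1 19
*      → 19 -29 19
over   → 19 -29 19 -29
negate → 19 -29 19 29
rot    → 19 19 29 -29
over   → 19 19 29 -29 29
over   → 19 19 29 -29 29 -29
drop   → 19 19 29 -29 29
-      → 19 19 29 -58
over   → 19 19 29 -58 29
-      → 19 19 29 -87
*      → 19 19 -2523
swap   → 19 -2523 19
over   → 19 -2523 19 -2523
rot    → 19 19 -2523 -2523
rot    → 19 -2523 -2523 19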